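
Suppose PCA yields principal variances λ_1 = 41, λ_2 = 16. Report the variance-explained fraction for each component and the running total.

Step 1 — total variance = trace(Sigma) = Σ λ_i = 41 + 16 = 57.

Step 2 — fraction explained by component i = λ_i / Σ λ:
  PC1: 41/57 = 0.7193
  PC2: 16/57 = 0.2807

Step 3 — cumulative fraction after k components = (λ_1 + ... + λ_k) / Σ λ:
  k = 1: 41/57 = 0.7193
  k = 2: (41 + 16)/57 = 57/57 = 1

Summary (fraction, with percent):

explained: PC1 0.7193 (71.93%), PC2 0.2807 (28.07%);  cumulative: 0.7193, 1


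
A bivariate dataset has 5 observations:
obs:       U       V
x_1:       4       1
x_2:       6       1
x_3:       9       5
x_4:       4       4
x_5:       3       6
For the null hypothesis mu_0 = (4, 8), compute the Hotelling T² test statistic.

Step 1 — sample mean vector:
  mean(U) = (4 + 6 + 9 + 4 + 3) / 5 = 26/5 = 5.2
  mean(V) = (1 + 1 + 5 + 4 + 6) / 5 = 17/5 = 3.4
  x̄ = (5.2, 3.4),  deviation x̄ - mu_0 = (5.2, 3.4) - (4, 8) = (1.2, -4.6).

Step 2 — sample covariance matrix, S[i,j] = (1/(n-1)) · Σ_k (x_{k,i} - mean_i) · (x_{k,j} - mean_j), divisor n-1 = 4:
  S[U,U] = ((-1.2)·(-1.2) + (0.8)·(0.8) + (3.8)·(3.8) + (-1.2)·(-1.2) + (-2.2)·(-2.2)) / 4 = 22.8/4 = 5.7
  S[U,V] = ((-1.2)·(-2.4) + (0.8)·(-2.4) + (3.8)·(1.6) + (-1.2)·(0.6) + (-2.2)·(2.6)) / 4 = 0.6/4 = 0.15
  S[V,V] = ((-2.4)·(-2.4) + (-2.4)·(-2.4) + (1.6)·(1.6) + (0.6)·(0.6) + (2.6)·(2.6)) / 4 = 21.2/4 = 5.3
  S = [[5.7, 0.15],
 [0.15, 5.3]].

Step 3 — invert S. det(S) = 5.7·5.3 - (0.15)² = 30.1875.
  S^{-1} = (1/det) · [[d, -b], [-b, a]] = [[0.1756, -0.005],
 [-0.005, 0.1888]].

Step 4 — quadratic form (x̄ - mu_0)^T · S^{-1} · (x̄ - mu_0):
  S^{-1} · (x̄ - mu_0) = (0.2335, -0.8745),
  (x̄ - mu_0)^T · [...] = (1.2)·(0.2335) + (-4.6)·(-0.8745) = 4.3031.

Step 5 — scale by n: T² = 5 · 4.3031 = 21.5155.

T² ≈ 21.5155


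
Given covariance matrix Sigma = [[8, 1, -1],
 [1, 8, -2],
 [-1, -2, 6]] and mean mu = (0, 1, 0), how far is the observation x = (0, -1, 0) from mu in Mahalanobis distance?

Step 1 — centre the observation: (x - mu) = (0, -2, 0).

Step 2 — invert Sigma (cofactor / det for 3×3, or solve directly):
  Sigma^{-1} = [[0.1287, -0.0117, 0.0175],
 [-0.0117, 0.1374, 0.0439],
 [0.0175, 0.0439, 0.1842]].

Step 3 — form the quadratic (x - mu)^T · Sigma^{-1} · (x - mu):
  Sigma^{-1} · (x - mu) = (0.0234, -0.2749, -0.0877).
  (x - mu)^T · [Sigma^{-1} · (x - mu)] = (0)·(0.0234) + (-2)·(-0.2749) + (0)·(-0.0877) = 0.5497.

Step 4 — take square root: d = √(0.5497) ≈ 0.7414.

d(x, mu) = √(0.5497) ≈ 0.7414


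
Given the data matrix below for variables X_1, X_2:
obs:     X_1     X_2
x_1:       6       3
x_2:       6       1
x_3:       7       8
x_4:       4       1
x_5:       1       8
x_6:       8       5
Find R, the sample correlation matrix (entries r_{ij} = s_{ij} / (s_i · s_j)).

Step 1 — column means:
  mean(X_1) = (6 + 6 + 7 + 4 + 1 + 8) / 6 = 32/6 = 5.3333
  mean(X_2) = (3 + 1 + 8 + 1 + 8 + 5) / 6 = 26/6 = 4.3333

Step 2 — sample variances and covariances s[i,j] = (1/(n-1)) · Σ_k (x_{k,i} - mean_i) · (x_{k,j} - mean_j), with n-1 = 5:
  s[X_1,X_1] = ((0.6667)·(0.6667) + (0.6667)·(0.6667) + (1.6667)·(1.6667) + (-1.3333)·(-1.3333) + (-4.3333)·(-4.3333) + (2.6667)·(2.6667)) / 5 = 31.3333/5 = 6.2667
  s[X_1,X_2] = ((0.6667)·(-1.3333) + (0.6667)·(-3.3333) + (1.6667)·(3.6667) + (-1.3333)·(-3.3333) + (-4.3333)·(3.6667) + (2.6667)·(0.6667)) / 5 = -6.6667/5 = -1.3333
  s[X_2,X_2] = ((-1.3333)·(-1.3333) + (-3.3333)·(-3.3333) + (3.6667)·(3.6667) + (-3.3333)·(-3.3333) + (3.6667)·(3.6667) + (0.6667)·(0.6667)) / 5 = 51.3333/5 = 10.2667
  Sample standard deviations s_i = √(s[i,i]):
  s(X_1) = √(6.2667) = 2.5033
  s(X_2) = √(10.2667) = 3.2042

Step 3 — r_{ij} = s_{ij} / (s_i · s_j):
  r[X_1,X_1] = 1 (diagonal).
  r[X_1,X_2] = -1.3333 / (2.5033 · 3.2042) = -1.3333 / 8.0211 = -0.1662
  r[X_2,X_2] = 1 (diagonal).

R is symmetric with unit diagonal. Assembling:

R = [[1, -0.1662],
 [-0.1662, 1]]


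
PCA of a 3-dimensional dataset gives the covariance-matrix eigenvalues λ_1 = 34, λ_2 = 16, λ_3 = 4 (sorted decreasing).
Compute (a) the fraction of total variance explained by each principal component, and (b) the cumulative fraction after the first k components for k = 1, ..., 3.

Step 1 — total variance = trace(Sigma) = Σ λ_i = 34 + 16 + 4 = 54.

Step 2 — fraction explained by component i = λ_i / Σ λ:
  PC1: 34/54 = 0.6296
  PC2: 16/54 = 0.2963
  PC3: 4/54 = 0.0741

Step 3 — cumulative fraction after k components = (λ_1 + ... + λ_k) / Σ λ:
  k = 1: 34/54 = 0.6296
  k = 2: (34 + 16)/54 = 50/54 = 0.9259
  k = 3: (34 + 16 + 4)/54 = 54/54 = 1

Summary (fraction, with percent):

explained: PC1 0.6296 (62.96%), PC2 0.2963 (29.63%), PC3 0.0741 (7.41%);  cumulative: 0.6296, 0.9259, 1


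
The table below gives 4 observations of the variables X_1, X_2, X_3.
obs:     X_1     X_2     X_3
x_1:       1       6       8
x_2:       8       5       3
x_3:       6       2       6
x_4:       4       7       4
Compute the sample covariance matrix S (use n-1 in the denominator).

Step 1 — column means:
  mean(X_1) = (1 + 8 + 6 + 4) / 4 = 19/4 = 4.75
  mean(X_2) = (6 + 5 + 2 + 7) / 4 = 20/4 = 5
  mean(X_3) = (8 + 3 + 6 + 4) / 4 = 21/4 = 5.25

Step 2 — sample covariance S[i,j] = (1/(n-1)) · Σ_k (x_{k,i} - mean_i) · (x_{k,j} - mean_j), with n-1 = 3.
  S[X_1,X_1] = ((-3.75)·(-3.75) + (3.25)·(3.25) + (1.25)·(1.25) + (-0.75)·(-0.75)) / 3 = 26.75/3 = 8.9167
  S[X_1,X_2] = ((-3.75)·(1) + (3.25)·(0) + (1.25)·(-3) + (-0.75)·(2)) / 3 = -9/3 = -3
  S[X_1,X_3] = ((-3.75)·(2.75) + (3.25)·(-2.25) + (1.25)·(0.75) + (-0.75)·(-1.25)) / 3 = -15.75/3 = -5.25
  S[X_2,X_2] = ((1)·(1) + (0)·(0) + (-3)·(-3) + (2)·(2)) / 3 = 14/3 = 4.6667
  S[X_2,X_3] = ((1)·(2.75) + (0)·(-2.25) + (-3)·(0.75) + (2)·(-1.25)) / 3 = -2/3 = -0.6667
  S[X_3,X_3] = ((2.75)·(2.75) + (-2.25)·(-2.25) + (0.75)·(0.75) + (-1.25)·(-1.25)) / 3 = 14.75/3 = 4.9167

S is symmetric (S[j,i] = S[i,j]). Assembling:

S = [[8.9167, -3, -5.25],
 [-3, 4.6667, -0.6667],
 [-5.25, -0.6667, 4.9167]]


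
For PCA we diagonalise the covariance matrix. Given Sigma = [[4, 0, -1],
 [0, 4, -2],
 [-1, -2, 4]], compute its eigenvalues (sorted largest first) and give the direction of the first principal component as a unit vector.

Step 1 — characteristic polynomial p(λ) = det(λI - Sigma) = λ³ - tr·λ² + c_1·λ - det, where tr = trace, c_1 = sum of the principal 2×2 minors, det = det(Sigma):
  tr = 4 + 4 + 4 = 12,
  c_1 = (4·4 - (0)²) + (4·4 - (-1)²) + (4·4 - (-2)²) = 16 + 15 + 12 = 43,
  det = 4·(4·4 - (-2)²) - (0)·((0)·4 - (-2)·(-1)) + (-1)·((0)·(-2) - 4·(-1)) = 4·(12) - (0)·(-2) + (-1)·(4) = 44.
  So p(λ) = λ³ - 12λ² + 43λ - 44.
Step 2 — look for an integer root (rational root theorem: any rational root is an integer divisor of 44). Testing λ = 4:
  p(4) = 64 - 192 + 172 - 44 = 0  ✓
  Dividing out (λ - 4): p(λ) = (λ - 4)(λ² - 8λ + 11).
Step 3 — remaining eigenvalues from the quadratic λ² - 8λ + 11 = 0:
  Δ = 8² - 4·11 = 64 - 44 = 20,  λ = (8 ± √20)/2 = (8 ± 4.4721)/2 ≈ 6.2361 or 1.7639.
  Sorted: λ_1 = 6.2361,  λ_2 = 4,  λ_3 = 1.7639  (check: sum = 12 = tr ✓).

Step 4 — unit eigenvector for λ_1 ≈ 6.2361: v spans the null space of (Sigma - λ_1 I), whose rows are
  r_1 = (-2.2361, 0, -1),  r_2 = (0, -2.2361, -2),  r_3 = (-1, -2, -2.2361).
  v is orthogonal to every row, so take v ∝ r_1 × r_2 = ((0)·(-2) - (-1)·(-2.2361), (-1)·(0) - (-2.2361)·(-2), (-2.2361)·(-2.2361) - (0)·(0)) ≈ (-2.2361, -4.4721, 5).
  Rescale (multiply by -1 so the first nonzero entry is positive): u = (2.2361, 4.4721, -5).
  ||u|| = √((2.2361)² + (4.4721)² + (-5)²) = √(50) ≈ 7.0711,  v_1 = u/||u|| ≈ (0.3162, 0.6325, -0.7071) (||v_1|| = 1).

λ_1 = 6.2361,  λ_2 = 4,  λ_3 = 1.7639;  v_1 ≈ (0.3162, 0.6325, -0.7071)


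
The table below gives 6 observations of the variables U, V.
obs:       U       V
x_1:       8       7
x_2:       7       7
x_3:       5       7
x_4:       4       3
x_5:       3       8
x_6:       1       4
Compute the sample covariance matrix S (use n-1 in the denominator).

Step 1 — column means:
  mean(U) = (8 + 7 + 5 + 4 + 3 + 1) / 6 = 28/6 = 4.6667
  mean(V) = (7 + 7 + 7 + 3 + 8 + 4) / 6 = 36/6 = 6

Step 2 — sample covariance S[i,j] = (1/(n-1)) · Σ_k (x_{k,i} - mean_i) · (x_{k,j} - mean_j), with n-1 = 5.
  S[U,U] = ((3.3333)·(3.3333) + (2.3333)·(2.3333) + (0.3333)·(0.3333) + (-0.6667)·(-0.6667) + (-1.6667)·(-1.6667) + (-3.6667)·(-3.6667)) / 5 = 33.3333/5 = 6.6667
  S[U,V] = ((3.3333)·(1) + (2.3333)·(1) + (0.3333)·(1) + (-0.6667)·(-3) + (-1.6667)·(2) + (-3.6667)·(-2)) / 5 = 12/5 = 2.4
  S[V,V] = ((1)·(1) + (1)·(1) + (1)·(1) + (-3)·(-3) + (2)·(2) + (-2)·(-2)) / 5 = 20/5 = 4

S is symmetric (S[j,i] = S[i,j]). Assembling:

S = [[6.6667, 2.4],
 [2.4, 4]]


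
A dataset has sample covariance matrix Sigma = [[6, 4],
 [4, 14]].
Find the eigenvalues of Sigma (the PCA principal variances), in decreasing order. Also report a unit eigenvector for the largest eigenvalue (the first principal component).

Step 1 — characteristic polynomial of 2×2 Sigma:
  det(Sigma - λI) = λ² - trace · λ + det = 0.
  trace = 6 + 14 = 20, det = 6·14 - (4)² = 68.
Step 2 — discriminant:
  Δ = trace² - 4·det = 400 - 272 = 128.
Step 3 — eigenvalues:
  λ = (trace ± √Δ)/2 = (20 ± 11.3137)/2,
  λ_1 = 15.6569,  λ_2 = 4.3431.

Step 4 — unit eigenvector for λ_1: solve (Sigma - λ_1 I)v = 0. First row:
  (6 - 15.6569)·v_x + (4)·v_y = 0, i.e. (-9.6569)·v_x + (4)·v_y = 0,
  so v ∝ (b, λ_1 - a) = (4, 9.6569) = u.
  ||u|| = √((4)² + (9.6569)²) = √(109.2548) ≈ 10.4525,
  v_1 = u/||u|| ≈ (0.3827, 0.9239) (||v_1|| = 1).

λ_1 = 15.6569,  λ_2 = 4.3431;  v_1 ≈ (0.3827, 0.9239)


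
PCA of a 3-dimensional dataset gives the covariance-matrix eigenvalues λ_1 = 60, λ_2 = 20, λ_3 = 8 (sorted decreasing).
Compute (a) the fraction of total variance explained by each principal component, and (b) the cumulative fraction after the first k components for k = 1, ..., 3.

Step 1 — total variance = trace(Sigma) = Σ λ_i = 60 + 20 + 8 = 88.

Step 2 — fraction explained by component i = λ_i / Σ λ:
  PC1: 60/88 = 0.6818
  PC2: 20/88 = 0.2273
  PC3: 8/88 = 0.0909

Step 3 — cumulative fraction after k components = (λ_1 + ... + λ_k) / Σ λ:
  k = 1: 60/88 = 0.6818
  k = 2: (60 + 20)/88 = 80/88 = 0.9091
  k = 3: (60 + 20 + 8)/88 = 88/88 = 1

Summary (fraction, with percent):

explained: PC1 0.6818 (68.18%), PC2 0.2273 (22.73%), PC3 0.0909 (9.09%);  cumulative: 0.6818, 0.9091, 1


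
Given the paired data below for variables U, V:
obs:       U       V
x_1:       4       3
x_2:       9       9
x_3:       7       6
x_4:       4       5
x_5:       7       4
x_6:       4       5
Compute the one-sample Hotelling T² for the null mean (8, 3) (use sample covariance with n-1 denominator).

Step 1 — sample mean vector:
  mean(U) = (4 + 9 + 7 + 4 + 7 + 4) / 6 = 35/6 = 5.8333
  mean(V) = (3 + 9 + 6 + 5 + 4 + 5) / 6 = 32/6 = 5.3333
  x̄ = (5.8333, 5.3333),  deviation x̄ - mu_0 = (5.8333, 5.3333) - (8, 3) = (-2.1667, 2.3333).

Step 2 — sample covariance matrix, S[i,j] = (1/(n-1)) · Σ_k (x_{k,i} - mean_i) · (x_{k,j} - mean_j), divisor n-1 = 5:
  S[U,U] = ((-1.8333)·(-1.8333) + (3.1667)·(3.1667) + (1.1667)·(1.1667) + (-1.8333)·(-1.8333) + (1.1667)·(1.1667) + (-1.8333)·(-1.8333)) / 5 = 22.8333/5 = 4.5667
  S[U,V] = ((-1.8333)·(-2.3333) + (3.1667)·(3.6667) + (1.1667)·(0.6667) + (-1.8333)·(-0.3333) + (1.1667)·(-1.3333) + (-1.8333)·(-0.3333)) / 5 = 16.3333/5 = 3.2667
  S[V,V] = ((-2.3333)·(-2.3333) + (3.6667)·(3.6667) + (0.6667)·(0.6667) + (-0.3333)·(-0.3333) + (-1.3333)·(-1.3333) + (-0.3333)·(-0.3333)) / 5 = 21.3333/5 = 4.2667
  S = [[4.5667, 3.2667],
 [3.2667, 4.2667]].

Step 3 — invert S. det(S) = 4.5667·4.2667 - (3.2667)² = 8.8133.
  S^{-1} = (1/det) · [[d, -b], [-b, a]] = [[0.4841, -0.3707],
 [-0.3707, 0.5182]].

Step 4 — quadratic form (x̄ - mu_0)^T · S^{-1} · (x̄ - mu_0):
  S^{-1} · (x̄ - mu_0) = (-1.9138, 2.0121),
  (x̄ - mu_0)^T · [...] = (-2.1667)·(-1.9138) + (2.3333)·(2.0121) = 8.8414.

Step 5 — scale by n: T² = 6 · 8.8414 = 53.0484.

T² ≈ 53.0484


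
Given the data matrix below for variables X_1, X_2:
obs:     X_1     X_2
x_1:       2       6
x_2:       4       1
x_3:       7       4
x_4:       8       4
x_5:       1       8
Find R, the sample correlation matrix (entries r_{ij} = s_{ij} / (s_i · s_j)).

Step 1 — column means:
  mean(X_1) = (2 + 4 + 7 + 8 + 1) / 5 = 22/5 = 4.4
  mean(X_2) = (6 + 1 + 4 + 4 + 8) / 5 = 23/5 = 4.6

Step 2 — sample variances and covariances s[i,j] = (1/(n-1)) · Σ_k (x_{k,i} - mean_i) · (x_{k,j} - mean_j), with n-1 = 4:
  s[X_1,X_1] = ((-2.4)·(-2.4) + (-0.4)·(-0.4) + (2.6)·(2.6) + (3.6)·(3.6) + (-3.4)·(-3.4)) / 4 = 37.2/4 = 9.3
  s[X_1,X_2] = ((-2.4)·(1.4) + (-0.4)·(-3.6) + (2.6)·(-0.6) + (3.6)·(-0.6) + (-3.4)·(3.4)) / 4 = -17.2/4 = -4.3
  s[X_2,X_2] = ((1.4)·(1.4) + (-3.6)·(-3.6) + (-0.6)·(-0.6) + (-0.6)·(-0.6) + (3.4)·(3.4)) / 4 = 27.2/4 = 6.8
  Sample standard deviations s_i = √(s[i,i]):
  s(X_1) = √(9.3) = 3.0496
  s(X_2) = √(6.8) = 2.6077

Step 3 — r_{ij} = s_{ij} / (s_i · s_j):
  r[X_1,X_1] = 1 (diagonal).
  r[X_1,X_2] = -4.3 / (3.0496 · 2.6077) = -4.3 / 7.9524 = -0.5407
  r[X_2,X_2] = 1 (diagonal).

R is symmetric with unit diagonal. Assembling:

R = [[1, -0.5407],
 [-0.5407, 1]]


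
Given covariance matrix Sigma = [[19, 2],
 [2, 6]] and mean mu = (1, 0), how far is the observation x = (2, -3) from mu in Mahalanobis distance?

Step 1 — centre the observation: (x - mu) = (1, -3).

Step 2 — invert Sigma. det(Sigma) = 19·6 - (2)² = 110.
  Sigma^{-1} = (1/det) · [[d, -b], [-b, a]] = [[0.0545, -0.0182],
 [-0.0182, 0.1727]].

Step 3 — form the quadratic (x - mu)^T · Sigma^{-1} · (x - mu):
  Sigma^{-1} · (x - mu) = (0.1091, -0.5364).
  (x - mu)^T · [Sigma^{-1} · (x - mu)] = (1)·(0.1091) + (-3)·(-0.5364) = 1.7182.

Step 4 — take square root: d = √(1.7182) ≈ 1.3108.

d(x, mu) = √(1.7182) ≈ 1.3108


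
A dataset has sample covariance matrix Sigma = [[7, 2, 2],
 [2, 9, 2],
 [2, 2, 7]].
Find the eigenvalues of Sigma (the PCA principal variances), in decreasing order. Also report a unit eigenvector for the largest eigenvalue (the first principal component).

Step 1 — characteristic polynomial p(λ) = det(λI - Sigma) = λ³ - tr·λ² + c_1·λ - det, where tr = trace, c_1 = sum of the principal 2×2 minors, det = det(Sigma):
  tr = 7 + 9 + 7 = 23,
  c_1 = (7·9 - (2)²) + (7·7 - (2)²) + (9·7 - (2)²) = 59 + 45 + 59 = 163,
  det = 7·(9·7 - (2)²) - (2)·((2)·7 - (2)·(2)) + (2)·((2)·(2) - 9·(2)) = 7·(59) - (2)·(10) + (2)·(-14) = 365.
  So p(λ) = λ³ - 23λ² + 163λ - 365.
Step 2 — look for an integer root (rational root theorem: any rational root is an integer divisor of 365). Testing λ = 5:
  p(5) = 125 - 575 + 815 - 365 = 0  ✓
  Dividing out (λ - 5): p(λ) = (λ - 5)(λ² - 18λ + 73).
Step 3 — remaining eigenvalues from the quadratic λ² - 18λ + 73 = 0:
  Δ = 18² - 4·73 = 324 - 292 = 32,  λ = (18 ± √32)/2 = (18 ± 5.6569)/2 ≈ 11.8284 or 6.1716.
  Sorted: λ_1 = 11.8284,  λ_2 = 6.1716,  λ_3 = 5  (check: sum = 23 = tr ✓).

Step 4 — unit eigenvector for λ_1 ≈ 11.8284: v spans the null space of (Sigma - λ_1 I), whose rows are
  r_1 = (-4.8284, 2, 2),  r_2 = (2, -2.8284, 2),  r_3 = (2, 2, -4.8284).
  v is orthogonal to every row, so take v ∝ r_1 × r_2 = ((2)·(2) - (2)·(-2.8284), (2)·(2) - (-4.8284)·(2), (-4.8284)·(-2.8284) - (2)·(2)) ≈ (9.6569, 13.6569, 9.6569).
  Let u = (9.6569, 13.6569, 9.6569).
  ||u|| = √((9.6569)² + (13.6569)² + (9.6569)²) = √(373.0193) ≈ 19.3137,  v_1 = u/||u|| ≈ (0.5, 0.7071, 0.5) (||v_1|| = 1).

λ_1 = 11.8284,  λ_2 = 6.1716,  λ_3 = 5;  v_1 ≈ (0.5, 0.7071, 0.5)


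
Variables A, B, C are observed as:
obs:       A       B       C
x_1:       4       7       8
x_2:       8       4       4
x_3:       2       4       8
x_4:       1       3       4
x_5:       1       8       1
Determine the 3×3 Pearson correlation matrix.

Step 1 — column means:
  mean(A) = (4 + 8 + 2 + 1 + 1) / 5 = 16/5 = 3.2
  mean(B) = (7 + 4 + 4 + 3 + 8) / 5 = 26/5 = 5.2
  mean(C) = (8 + 4 + 8 + 4 + 1) / 5 = 25/5 = 5

Step 2 — sample variances and covariances s[i,j] = (1/(n-1)) · Σ_k (x_{k,i} - mean_i) · (x_{k,j} - mean_j), with n-1 = 4:
  s[A,A] = ((0.8)·(0.8) + (4.8)·(4.8) + (-1.2)·(-1.2) + (-2.2)·(-2.2) + (-2.2)·(-2.2)) / 4 = 34.8/4 = 8.7
  s[A,B] = ((0.8)·(1.8) + (4.8)·(-1.2) + (-1.2)·(-1.2) + (-2.2)·(-2.2) + (-2.2)·(2.8)) / 4 = -4.2/4 = -1.05
  s[A,C] = ((0.8)·(3) + (4.8)·(-1) + (-1.2)·(3) + (-2.2)·(-1) + (-2.2)·(-4)) / 4 = 5/4 = 1.25
  s[B,B] = ((1.8)·(1.8) + (-1.2)·(-1.2) + (-1.2)·(-1.2) + (-2.2)·(-2.2) + (2.8)·(2.8)) / 4 = 18.8/4 = 4.7
  s[B,C] = ((1.8)·(3) + (-1.2)·(-1) + (-1.2)·(3) + (-2.2)·(-1) + (2.8)·(-4)) / 4 = -6/4 = -1.5
  s[C,C] = ((3)·(3) + (-1)·(-1) + (3)·(3) + (-1)·(-1) + (-4)·(-4)) / 4 = 36/4 = 9
  Sample standard deviations s_i = √(s[i,i]):
  s(A) = √(8.7) = 2.9496
  s(B) = √(4.7) = 2.1679
  s(C) = √(9) = 3

Step 3 — r_{ij} = s_{ij} / (s_i · s_j):
  r[A,A] = 1 (diagonal).
  r[A,B] = -1.05 / (2.9496 · 2.1679) = -1.05 / 6.3945 = -0.1642
  r[A,C] = 1.25 / (2.9496 · 3) = 1.25 / 8.8487 = 0.1413
  r[B,B] = 1 (diagonal).
  r[B,C] = -1.5 / (2.1679 · 3) = -1.5 / 6.5038 = -0.2306
  r[C,C] = 1 (diagonal).

R is symmetric with unit diagonal. Assembling:

R = [[1, -0.1642, 0.1413],
 [-0.1642, 1, -0.2306],
 [0.1413, -0.2306, 1]]


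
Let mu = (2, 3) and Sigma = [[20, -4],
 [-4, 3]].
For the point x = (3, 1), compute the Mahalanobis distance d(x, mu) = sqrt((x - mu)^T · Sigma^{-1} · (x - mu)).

Step 1 — centre the observation: (x - mu) = (1, -2).

Step 2 — invert Sigma. det(Sigma) = 20·3 - (-4)² = 44.
  Sigma^{-1} = (1/det) · [[d, -b], [-b, a]] = [[0.0682, 0.0909],
 [0.0909, 0.4545]].

Step 3 — form the quadratic (x - mu)^T · Sigma^{-1} · (x - mu):
  Sigma^{-1} · (x - mu) = (-0.1136, -0.8182).
  (x - mu)^T · [Sigma^{-1} · (x - mu)] = (1)·(-0.1136) + (-2)·(-0.8182) = 1.5227.

Step 4 — take square root: d = √(1.5227) ≈ 1.234.

d(x, mu) = √(1.5227) ≈ 1.234


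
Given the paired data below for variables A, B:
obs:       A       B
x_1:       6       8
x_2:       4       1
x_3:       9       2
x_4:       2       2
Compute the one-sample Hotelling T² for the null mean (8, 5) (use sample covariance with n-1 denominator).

Step 1 — sample mean vector:
  mean(A) = (6 + 4 + 9 + 2) / 4 = 21/4 = 5.25
  mean(B) = (8 + 1 + 2 + 2) / 4 = 13/4 = 3.25
  x̄ = (5.25, 3.25),  deviation x̄ - mu_0 = (5.25, 3.25) - (8, 5) = (-2.75, -1.75).

Step 2 — sample covariance matrix, S[i,j] = (1/(n-1)) · Σ_k (x_{k,i} - mean_i) · (x_{k,j} - mean_j), divisor n-1 = 3:
  S[A,A] = ((0.75)·(0.75) + (-1.25)·(-1.25) + (3.75)·(3.75) + (-3.25)·(-3.25)) / 3 = 26.75/3 = 8.9167
  S[A,B] = ((0.75)·(4.75) + (-1.25)·(-2.25) + (3.75)·(-1.25) + (-3.25)·(-1.25)) / 3 = 5.75/3 = 1.9167
  S[B,B] = ((4.75)·(4.75) + (-2.25)·(-2.25) + (-1.25)·(-1.25) + (-1.25)·(-1.25)) / 3 = 30.75/3 = 10.25
  S = [[8.9167, 1.9167],
 [1.9167, 10.25]].

Step 3 — invert S. det(S) = 8.9167·10.25 - (1.9167)² = 87.7222.
  S^{-1} = (1/det) · [[d, -b], [-b, a]] = [[0.1168, -0.0218],
 [-0.0218, 0.1016]].

Step 4 — quadratic form (x̄ - mu_0)^T · S^{-1} · (x̄ - mu_0):
  S^{-1} · (x̄ - mu_0) = (-0.2831, -0.1178),
  (x̄ - mu_0)^T · [...] = (-2.75)·(-0.2831) + (-1.75)·(-0.1178) = 0.9846.

Step 5 — scale by n: T² = 4 · 0.9846 = 3.9386.

T² ≈ 3.9386


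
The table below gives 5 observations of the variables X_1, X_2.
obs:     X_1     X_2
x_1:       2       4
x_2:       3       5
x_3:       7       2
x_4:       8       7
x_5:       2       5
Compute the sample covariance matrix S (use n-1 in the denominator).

Step 1 — column means:
  mean(X_1) = (2 + 3 + 7 + 8 + 2) / 5 = 22/5 = 4.4
  mean(X_2) = (4 + 5 + 2 + 7 + 5) / 5 = 23/5 = 4.6

Step 2 — sample covariance S[i,j] = (1/(n-1)) · Σ_k (x_{k,i} - mean_i) · (x_{k,j} - mean_j), with n-1 = 4.
  S[X_1,X_1] = ((-2.4)·(-2.4) + (-1.4)·(-1.4) + (2.6)·(2.6) + (3.6)·(3.6) + (-2.4)·(-2.4)) / 4 = 33.2/4 = 8.3
  S[X_1,X_2] = ((-2.4)·(-0.6) + (-1.4)·(0.4) + (2.6)·(-2.6) + (3.6)·(2.4) + (-2.4)·(0.4)) / 4 = 1.8/4 = 0.45
  S[X_2,X_2] = ((-0.6)·(-0.6) + (0.4)·(0.4) + (-2.6)·(-2.6) + (2.4)·(2.4) + (0.4)·(0.4)) / 4 = 13.2/4 = 3.3

S is symmetric (S[j,i] = S[i,j]). Assembling:

S = [[8.3, 0.45],
 [0.45, 3.3]]


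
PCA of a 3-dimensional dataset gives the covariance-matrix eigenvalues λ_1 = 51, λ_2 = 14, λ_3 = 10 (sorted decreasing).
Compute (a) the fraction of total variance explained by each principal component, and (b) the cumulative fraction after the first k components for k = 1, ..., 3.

Step 1 — total variance = trace(Sigma) = Σ λ_i = 51 + 14 + 10 = 75.

Step 2 — fraction explained by component i = λ_i / Σ λ:
  PC1: 51/75 = 0.68
  PC2: 14/75 = 0.1867
  PC3: 10/75 = 0.1333

Step 3 — cumulative fraction after k components = (λ_1 + ... + λ_k) / Σ λ:
  k = 1: 51/75 = 0.68
  k = 2: (51 + 14)/75 = 65/75 = 0.8667
  k = 3: (51 + 14 + 10)/75 = 75/75 = 1

Summary (fraction, with percent):

explained: PC1 0.68 (68%), PC2 0.1867 (18.67%), PC3 0.1333 (13.33%);  cumulative: 0.68, 0.8667, 1


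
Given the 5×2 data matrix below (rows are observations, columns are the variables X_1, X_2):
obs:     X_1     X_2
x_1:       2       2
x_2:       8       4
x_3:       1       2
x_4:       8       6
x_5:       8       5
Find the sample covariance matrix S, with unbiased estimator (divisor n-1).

Step 1 — column means:
  mean(X_1) = (2 + 8 + 1 + 8 + 8) / 5 = 27/5 = 5.4
  mean(X_2) = (2 + 4 + 2 + 6 + 5) / 5 = 19/5 = 3.8

Step 2 — sample covariance S[i,j] = (1/(n-1)) · Σ_k (x_{k,i} - mean_i) · (x_{k,j} - mean_j), with n-1 = 4.
  S[X_1,X_1] = ((-3.4)·(-3.4) + (2.6)·(2.6) + (-4.4)·(-4.4) + (2.6)·(2.6) + (2.6)·(2.6)) / 4 = 51.2/4 = 12.8
  S[X_1,X_2] = ((-3.4)·(-1.8) + (2.6)·(0.2) + (-4.4)·(-1.8) + (2.6)·(2.2) + (2.6)·(1.2)) / 4 = 23.4/4 = 5.85
  S[X_2,X_2] = ((-1.8)·(-1.8) + (0.2)·(0.2) + (-1.8)·(-1.8) + (2.2)·(2.2) + (1.2)·(1.2)) / 4 = 12.8/4 = 3.2

S is symmetric (S[j,i] = S[i,j]). Assembling:

S = [[12.8, 5.85],
 [5.85, 3.2]]


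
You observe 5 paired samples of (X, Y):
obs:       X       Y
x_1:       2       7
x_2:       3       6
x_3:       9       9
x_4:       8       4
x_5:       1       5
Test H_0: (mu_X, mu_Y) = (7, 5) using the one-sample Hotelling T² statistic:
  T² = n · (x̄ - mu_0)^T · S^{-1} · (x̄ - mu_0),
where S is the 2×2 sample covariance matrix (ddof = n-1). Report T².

Step 1 — sample mean vector:
  mean(X) = (2 + 3 + 9 + 8 + 1) / 5 = 23/5 = 4.6
  mean(Y) = (7 + 6 + 9 + 4 + 5) / 5 = 31/5 = 6.2
  x̄ = (4.6, 6.2),  deviation x̄ - mu_0 = (4.6, 6.2) - (7, 5) = (-2.4, 1.2).

Step 2 — sample covariance matrix, S[i,j] = (1/(n-1)) · Σ_k (x_{k,i} - mean_i) · (x_{k,j} - mean_j), divisor n-1 = 4:
  S[X,X] = ((-2.6)·(-2.6) + (-1.6)·(-1.6) + (4.4)·(4.4) + (3.4)·(3.4) + (-3.6)·(-3.6)) / 4 = 53.2/4 = 13.3
  S[X,Y] = ((-2.6)·(0.8) + (-1.6)·(-0.2) + (4.4)·(2.8) + (3.4)·(-2.2) + (-3.6)·(-1.2)) / 4 = 7.4/4 = 1.85
  S[Y,Y] = ((0.8)·(0.8) + (-0.2)·(-0.2) + (2.8)·(2.8) + (-2.2)·(-2.2) + (-1.2)·(-1.2)) / 4 = 14.8/4 = 3.7
  S = [[13.3, 1.85],
 [1.85, 3.7]].

Step 3 — invert S. det(S) = 13.3·3.7 - (1.85)² = 45.7875.
  S^{-1} = (1/det) · [[d, -b], [-b, a]] = [[0.0808, -0.0404],
 [-0.0404, 0.2905]].

Step 4 — quadratic form (x̄ - mu_0)^T · S^{-1} · (x̄ - mu_0):
  S^{-1} · (x̄ - mu_0) = (-0.2424, 0.4455),
  (x̄ - mu_0)^T · [...] = (-2.4)·(-0.2424) + (1.2)·(0.4455) = 1.1165.

Step 5 — scale by n: T² = 5 · 1.1165 = 5.5823.

T² ≈ 5.5823


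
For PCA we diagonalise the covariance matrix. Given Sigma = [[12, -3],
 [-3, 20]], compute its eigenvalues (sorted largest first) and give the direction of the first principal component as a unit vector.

Step 1 — characteristic polynomial of 2×2 Sigma:
  det(Sigma - λI) = λ² - trace · λ + det = 0.
  trace = 12 + 20 = 32, det = 12·20 - (-3)² = 231.
Step 2 — discriminant:
  Δ = trace² - 4·det = 1024 - 924 = 100.
Step 3 — eigenvalues:
  λ = (trace ± √Δ)/2 = (32 ± 10)/2,
  λ_1 = 21,  λ_2 = 11.

Step 4 — unit eigenvector for λ_1: solve (Sigma - λ_1 I)v = 0. First row:
  (12 - 21)·v_x + (-3)·v_y = 0, i.e. (-9)·v_x + (-3)·v_y = 0,
  so v ∝ (b, λ_1 - a) = (-3, 9); multiply by -1 so the first entry is positive: u = (3, -9).
  ||u|| = √((3)² + (-9)²) = √(90) ≈ 9.4868,
  v_1 = u/||u|| ≈ (0.3162, -0.9487) (||v_1|| = 1).

λ_1 = 21,  λ_2 = 11;  v_1 ≈ (0.3162, -0.9487)


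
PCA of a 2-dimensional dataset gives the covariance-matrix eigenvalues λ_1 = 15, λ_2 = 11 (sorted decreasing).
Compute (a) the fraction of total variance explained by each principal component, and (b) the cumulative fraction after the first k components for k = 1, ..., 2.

Step 1 — total variance = trace(Sigma) = Σ λ_i = 15 + 11 = 26.

Step 2 — fraction explained by component i = λ_i / Σ λ:
  PC1: 15/26 = 0.5769
  PC2: 11/26 = 0.4231

Step 3 — cumulative fraction after k components = (λ_1 + ... + λ_k) / Σ λ:
  k = 1: 15/26 = 0.5769
  k = 2: (15 + 11)/26 = 26/26 = 1

Summary (fraction, with percent):

explained: PC1 0.5769 (57.69%), PC2 0.4231 (42.31%);  cumulative: 0.5769, 1


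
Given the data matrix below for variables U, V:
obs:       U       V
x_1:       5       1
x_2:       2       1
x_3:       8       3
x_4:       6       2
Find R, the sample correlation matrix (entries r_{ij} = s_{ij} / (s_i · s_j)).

Step 1 — column means:
  mean(U) = (5 + 2 + 8 + 6) / 4 = 21/4 = 5.25
  mean(V) = (1 + 1 + 3 + 2) / 4 = 7/4 = 1.75

Step 2 — sample variances and covariances s[i,j] = (1/(n-1)) · Σ_k (x_{k,i} - mean_i) · (x_{k,j} - mean_j), with n-1 = 3:
  s[U,U] = ((-0.25)·(-0.25) + (-3.25)·(-3.25) + (2.75)·(2.75) + (0.75)·(0.75)) / 3 = 18.75/3 = 6.25
  s[U,V] = ((-0.25)·(-0.75) + (-3.25)·(-0.75) + (2.75)·(1.25) + (0.75)·(0.25)) / 3 = 6.25/3 = 2.0833
  s[V,V] = ((-0.75)·(-0.75) + (-0.75)·(-0.75) + (1.25)·(1.25) + (0.25)·(0.25)) / 3 = 2.75/3 = 0.9167
  Sample standard deviations s_i = √(s[i,i]):
  s(U) = √(6.25) = 2.5
  s(V) = √(0.9167) = 0.9574

Step 3 — r_{ij} = s_{ij} / (s_i · s_j):
  r[U,U] = 1 (diagonal).
  r[U,V] = 2.0833 / (2.5 · 0.9574) = 2.0833 / 2.3936 = 0.8704
  r[V,V] = 1 (diagonal).

R is symmetric with unit diagonal. Assembling:

R = [[1, 0.8704],
 [0.8704, 1]]


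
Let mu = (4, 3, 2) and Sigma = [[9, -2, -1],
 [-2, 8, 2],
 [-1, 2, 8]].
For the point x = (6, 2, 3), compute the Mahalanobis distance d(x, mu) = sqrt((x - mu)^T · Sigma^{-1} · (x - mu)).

Step 1 — centre the observation: (x - mu) = (2, -1, 1).

Step 2 — invert Sigma (cofactor / det for 3×3, or solve directly):
  Sigma^{-1} = [[0.1181, 0.0276, 0.0079],
 [0.0276, 0.1398, -0.0315],
 [0.0079, -0.0315, 0.1339]].

Step 3 — form the quadratic (x - mu)^T · Sigma^{-1} · (x - mu):
  Sigma^{-1} · (x - mu) = (0.2165, -0.1161, 0.1811).
  (x - mu)^T · [Sigma^{-1} · (x - mu)] = (2)·(0.2165) + (-1)·(-0.1161) + (1)·(0.1811) = 0.7303.

Step 4 — take square root: d = √(0.7303) ≈ 0.8546.

d(x, mu) = √(0.7303) ≈ 0.8546


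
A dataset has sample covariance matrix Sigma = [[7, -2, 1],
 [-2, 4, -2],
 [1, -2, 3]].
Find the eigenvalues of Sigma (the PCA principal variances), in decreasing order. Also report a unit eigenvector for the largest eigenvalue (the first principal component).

Step 1 — characteristic polynomial p(λ) = det(λI - Sigma) = λ³ - tr·λ² + c_1·λ - det, where tr = trace, c_1 = sum of the principal 2×2 minors, det = det(Sigma):
  tr = 7 + 4 + 3 = 14,
  c_1 = (7·4 - (-2)²) + (7·3 - (1)²) + (4·3 - (-2)²) = 24 + 20 + 8 = 52,
  det = 7·(4·3 - (-2)²) - (-2)·((-2)·3 - (-2)·(1)) + (1)·((-2)·(-2) - 4·(1)) = 7·(8) - (-2)·(-4) + (1)·(0) = 48.
  So p(λ) = λ³ - 14λ² + 52λ - 48.
Step 2 — look for an integer root (rational root theorem: any rational root is an integer divisor of 48). Testing λ = 4:
  p(4) = 64 - 224 + 208 - 48 = 0  ✓
  Dividing out (λ - 4): p(λ) = (λ - 4)(λ² - 10λ + 12).
Step 3 — remaining eigenvalues from the quadratic λ² - 10λ + 12 = 0:
  Δ = 10² - 4·12 = 100 - 48 = 52,  λ = (10 ± √52)/2 = (10 ± 7.2111)/2 ≈ 8.6056 or 1.3944.
  Sorted: λ_1 = 8.6056,  λ_2 = 4,  λ_3 = 1.3944  (check: sum = 14 = tr ✓).

Step 4 — unit eigenvector for λ_1 ≈ 8.6056: v spans the null space of (Sigma - λ_1 I), whose rows are
  r_1 = (-1.6056, -2, 1),  r_2 = (-2, -4.6056, -2),  r_3 = (1, -2, -5.6056).
  v is orthogonal to every row, so take v ∝ r_1 × r_2 = ((-2)·(-2) - (1)·(-4.6056), (1)·(-2) - (-1.6056)·(-2), (-1.6056)·(-4.6056) - (-2)·(-2)) ≈ (8.6056, -5.2111, 3.3944).
  Let u = (8.6056, -5.2111, 3.3944).
  ||u|| = √((8.6056)² + (-5.2111)² + (3.3944)²) = √(112.7334) ≈ 10.6176,  v_1 = u/||u|| ≈ (0.8105, -0.4908, 0.3197) (||v_1|| = 1).

λ_1 = 8.6056,  λ_2 = 4,  λ_3 = 1.3944;  v_1 ≈ (0.8105, -0.4908, 0.3197)


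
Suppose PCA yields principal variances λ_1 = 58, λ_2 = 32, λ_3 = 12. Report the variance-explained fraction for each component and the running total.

Step 1 — total variance = trace(Sigma) = Σ λ_i = 58 + 32 + 12 = 102.

Step 2 — fraction explained by component i = λ_i / Σ λ:
  PC1: 58/102 = 0.5686
  PC2: 32/102 = 0.3137
  PC3: 12/102 = 0.1176

Step 3 — cumulative fraction after k components = (λ_1 + ... + λ_k) / Σ λ:
  k = 1: 58/102 = 0.5686
  k = 2: (58 + 32)/102 = 90/102 = 0.8824
  k = 3: (58 + 32 + 12)/102 = 102/102 = 1

Summary (fraction, with percent):

explained: PC1 0.5686 (56.86%), PC2 0.3137 (31.37%), PC3 0.1176 (11.76%);  cumulative: 0.5686, 0.8824, 1


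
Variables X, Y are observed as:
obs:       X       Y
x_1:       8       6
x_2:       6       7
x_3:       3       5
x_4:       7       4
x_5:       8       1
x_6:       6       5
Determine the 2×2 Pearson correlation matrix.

Step 1 — column means:
  mean(X) = (8 + 6 + 3 + 7 + 8 + 6) / 6 = 38/6 = 6.3333
  mean(Y) = (6 + 7 + 5 + 4 + 1 + 5) / 6 = 28/6 = 4.6667

Step 2 — sample variances and covariances s[i,j] = (1/(n-1)) · Σ_k (x_{k,i} - mean_i) · (x_{k,j} - mean_j), with n-1 = 5:
  s[X,X] = ((1.6667)·(1.6667) + (-0.3333)·(-0.3333) + (-3.3333)·(-3.3333) + (0.6667)·(0.6667) + (1.6667)·(1.6667) + (-0.3333)·(-0.3333)) / 5 = 17.3333/5 = 3.4667
  s[X,Y] = ((1.6667)·(1.3333) + (-0.3333)·(2.3333) + (-3.3333)·(0.3333) + (0.6667)·(-0.6667) + (1.6667)·(-3.6667) + (-0.3333)·(0.3333)) / 5 = -6.3333/5 = -1.2667
  s[Y,Y] = ((1.3333)·(1.3333) + (2.3333)·(2.3333) + (0.3333)·(0.3333) + (-0.6667)·(-0.6667) + (-3.6667)·(-3.6667) + (0.3333)·(0.3333)) / 5 = 21.3333/5 = 4.2667
  Sample standard deviations s_i = √(s[i,i]):
  s(X) = √(3.4667) = 1.8619
  s(Y) = √(4.2667) = 2.0656

Step 3 — r_{ij} = s_{ij} / (s_i · s_j):
  r[X,X] = 1 (diagonal).
  r[X,Y] = -1.2667 / (1.8619 · 2.0656) = -1.2667 / 3.8459 = -0.3294
  r[Y,Y] = 1 (diagonal).

R is symmetric with unit diagonal. Assembling:

R = [[1, -0.3294],
 [-0.3294, 1]]


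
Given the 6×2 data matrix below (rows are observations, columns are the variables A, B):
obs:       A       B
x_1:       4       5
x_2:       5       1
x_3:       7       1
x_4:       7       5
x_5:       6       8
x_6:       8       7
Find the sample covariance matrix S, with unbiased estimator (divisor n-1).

Step 1 — column means:
  mean(A) = (4 + 5 + 7 + 7 + 6 + 8) / 6 = 37/6 = 6.1667
  mean(B) = (5 + 1 + 1 + 5 + 8 + 7) / 6 = 27/6 = 4.5

Step 2 — sample covariance S[i,j] = (1/(n-1)) · Σ_k (x_{k,i} - mean_i) · (x_{k,j} - mean_j), with n-1 = 5.
  S[A,A] = ((-2.1667)·(-2.1667) + (-1.1667)·(-1.1667) + (0.8333)·(0.8333) + (0.8333)·(0.8333) + (-0.1667)·(-0.1667) + (1.8333)·(1.8333)) / 5 = 10.8333/5 = 2.1667
  S[A,B] = ((-2.1667)·(0.5) + (-1.1667)·(-3.5) + (0.8333)·(-3.5) + (0.8333)·(0.5) + (-0.1667)·(3.5) + (1.8333)·(2.5)) / 5 = 4.5/5 = 0.9
  S[B,B] = ((0.5)·(0.5) + (-3.5)·(-3.5) + (-3.5)·(-3.5) + (0.5)·(0.5) + (3.5)·(3.5) + (2.5)·(2.5)) / 5 = 43.5/5 = 8.7

S is symmetric (S[j,i] = S[i,j]). Assembling:

S = [[2.1667, 0.9],
 [0.9, 8.7]]


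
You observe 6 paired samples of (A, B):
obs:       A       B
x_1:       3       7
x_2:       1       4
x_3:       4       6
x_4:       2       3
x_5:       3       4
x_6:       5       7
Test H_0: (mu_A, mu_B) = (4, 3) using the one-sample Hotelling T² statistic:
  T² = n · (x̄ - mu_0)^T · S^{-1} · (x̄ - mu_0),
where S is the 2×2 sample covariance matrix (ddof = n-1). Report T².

Step 1 — sample mean vector:
  mean(A) = (3 + 1 + 4 + 2 + 3 + 5) / 6 = 18/6 = 3
  mean(B) = (7 + 4 + 6 + 3 + 4 + 7) / 6 = 31/6 = 5.1667
  x̄ = (3, 5.1667),  deviation x̄ - mu_0 = (3, 5.1667) - (4, 3) = (-1, 2.1667).

Step 2 — sample covariance matrix, S[i,j] = (1/(n-1)) · Σ_k (x_{k,i} - mean_i) · (x_{k,j} - mean_j), divisor n-1 = 5:
  S[A,A] = ((0)·(0) + (-2)·(-2) + (1)·(1) + (-1)·(-1) + (0)·(0) + (2)·(2)) / 5 = 10/5 = 2
  S[A,B] = ((0)·(1.8333) + (-2)·(-1.1667) + (1)·(0.8333) + (-1)·(-2.1667) + (0)·(-1.1667) + (2)·(1.8333)) / 5 = 9/5 = 1.8
  S[B,B] = ((1.8333)·(1.8333) + (-1.1667)·(-1.1667) + (0.8333)·(0.8333) + (-2.1667)·(-2.1667) + (-1.1667)·(-1.1667) + (1.8333)·(1.8333)) / 5 = 14.8333/5 = 2.9667
  S = [[2, 1.8],
 [1.8, 2.9667]].

Step 3 — invert S. det(S) = 2·2.9667 - (1.8)² = 2.6933.
  S^{-1} = (1/det) · [[d, -b], [-b, a]] = [[1.1015, -0.6683],
 [-0.6683, 0.7426]].

Step 4 — quadratic form (x̄ - mu_0)^T · S^{-1} · (x̄ - mu_0):
  S^{-1} · (x̄ - mu_0) = (-2.5495, 2.2772),
  (x̄ - mu_0)^T · [...] = (-1)·(-2.5495) + (2.1667)·(2.2772) = 7.4835.

Step 5 — scale by n: T² = 6 · 7.4835 = 44.901.

T² ≈ 44.901


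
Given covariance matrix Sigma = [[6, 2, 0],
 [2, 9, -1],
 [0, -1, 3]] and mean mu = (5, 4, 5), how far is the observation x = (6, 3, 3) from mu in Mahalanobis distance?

Step 1 — centre the observation: (x - mu) = (1, -1, -2).

Step 2 — invert Sigma (cofactor / det for 3×3, or solve directly):
  Sigma^{-1} = [[0.1806, -0.0417, -0.0139],
 [-0.0417, 0.125, 0.0417],
 [-0.0139, 0.0417, 0.3472]].

Step 3 — form the quadratic (x - mu)^T · Sigma^{-1} · (x - mu):
  Sigma^{-1} · (x - mu) = (0.25, -0.25, -0.75).
  (x - mu)^T · [Sigma^{-1} · (x - mu)] = (1)·(0.25) + (-1)·(-0.25) + (-2)·(-0.75) = 2.

Step 4 — take square root: d = √(2) ≈ 1.4142.

d(x, mu) = √(2) ≈ 1.4142


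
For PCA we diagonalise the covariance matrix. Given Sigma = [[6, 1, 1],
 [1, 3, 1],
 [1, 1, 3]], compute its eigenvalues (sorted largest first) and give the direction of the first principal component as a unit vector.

Step 1 — characteristic polynomial p(λ) = det(λI - Sigma) = λ³ - tr·λ² + c_1·λ - det, where tr = trace, c_1 = sum of the principal 2×2 minors, det = det(Sigma):
  tr = 6 + 3 + 3 = 12,
  c_1 = (6·3 - (1)²) + (6·3 - (1)²) + (3·3 - (1)²) = 17 + 17 + 8 = 42,
  det = 6·(3·3 - (1)²) - (1)·((1)·3 - (1)·(1)) + (1)·((1)·(1) - 3·(1)) = 6·(8) - (1)·(2) + (1)·(-2) = 44.
  So p(λ) = λ³ - 12λ² + 42λ - 44.
Step 2 — look for an integer root (rational root theorem: any rational root is an integer divisor of 44). Testing λ = 2:
  p(2) = 8 - 48 + 84 - 44 = 0  ✓
  Dividing out (λ - 2): p(λ) = (λ - 2)(λ² - 10λ + 22).
Step 3 — remaining eigenvalues from the quadratic λ² - 10λ + 22 = 0:
  Δ = 10² - 4·22 = 100 - 88 = 12,  λ = (10 ± √12)/2 = (10 ± 3.4641)/2 ≈ 6.7321 or 3.2679.
  Sorted: λ_1 = 6.7321,  λ_2 = 3.2679,  λ_3 = 2  (check: sum = 12 = tr ✓).

Step 4 — unit eigenvector for λ_1 ≈ 6.7321: v spans the null space of (Sigma - λ_1 I), whose rows are
  r_1 = (-0.7321, 1, 1),  r_2 = (1, -3.7321, 1),  r_3 = (1, 1, -3.7321).
  v is orthogonal to every row, so take v ∝ r_1 × r_2 = ((1)·(1) - (1)·(-3.7321), (1)·(1) - (-0.7321)·(1), (-0.7321)·(-3.7321) - (1)·(1)) ≈ (4.7321, 1.7321, 1.7321).
  Let u = (4.7321, 1.7321, 1.7321).
  ||u|| = √((4.7321)² + (1.7321)² + (1.7321)²) = √(28.3923) ≈ 5.3284,  v_1 = u/||u|| ≈ (0.8881, 0.3251, 0.3251) (||v_1|| = 1).

λ_1 = 6.7321,  λ_2 = 3.2679,  λ_3 = 2;  v_1 ≈ (0.8881, 0.3251, 0.3251)


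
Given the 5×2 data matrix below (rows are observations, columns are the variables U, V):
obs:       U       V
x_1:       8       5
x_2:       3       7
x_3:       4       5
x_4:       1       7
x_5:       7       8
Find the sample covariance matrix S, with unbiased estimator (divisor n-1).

Step 1 — column means:
  mean(U) = (8 + 3 + 4 + 1 + 7) / 5 = 23/5 = 4.6
  mean(V) = (5 + 7 + 5 + 7 + 8) / 5 = 32/5 = 6.4

Step 2 — sample covariance S[i,j] = (1/(n-1)) · Σ_k (x_{k,i} - mean_i) · (x_{k,j} - mean_j), with n-1 = 4.
  S[U,U] = ((3.4)·(3.4) + (-1.6)·(-1.6) + (-0.6)·(-0.6) + (-3.6)·(-3.6) + (2.4)·(2.4)) / 4 = 33.2/4 = 8.3
  S[U,V] = ((3.4)·(-1.4) + (-1.6)·(0.6) + (-0.6)·(-1.4) + (-3.6)·(0.6) + (2.4)·(1.6)) / 4 = -3.2/4 = -0.8
  S[V,V] = ((-1.4)·(-1.4) + (0.6)·(0.6) + (-1.4)·(-1.4) + (0.6)·(0.6) + (1.6)·(1.6)) / 4 = 7.2/4 = 1.8

S is symmetric (S[j,i] = S[i,j]). Assembling:

S = [[8.3, -0.8],
 [-0.8, 1.8]]


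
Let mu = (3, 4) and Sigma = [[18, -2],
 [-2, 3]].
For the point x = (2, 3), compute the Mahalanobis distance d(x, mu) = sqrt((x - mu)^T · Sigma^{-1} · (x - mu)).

Step 1 — centre the observation: (x - mu) = (-1, -1).

Step 2 — invert Sigma. det(Sigma) = 18·3 - (-2)² = 50.
  Sigma^{-1} = (1/det) · [[d, -b], [-b, a]] = [[0.06, 0.04],
 [0.04, 0.36]].

Step 3 — form the quadratic (x - mu)^T · Sigma^{-1} · (x - mu):
  Sigma^{-1} · (x - mu) = (-0.1, -0.4).
  (x - mu)^T · [Sigma^{-1} · (x - mu)] = (-1)·(-0.1) + (-1)·(-0.4) = 0.5.

Step 4 — take square root: d = √(0.5) ≈ 0.7071.

d(x, mu) = √(0.5) ≈ 0.7071


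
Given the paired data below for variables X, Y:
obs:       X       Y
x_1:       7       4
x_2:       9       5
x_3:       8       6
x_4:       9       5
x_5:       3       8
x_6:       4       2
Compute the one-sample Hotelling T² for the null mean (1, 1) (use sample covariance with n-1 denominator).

Step 1 — sample mean vector:
  mean(X) = (7 + 9 + 8 + 9 + 3 + 4) / 6 = 40/6 = 6.6667
  mean(Y) = (4 + 5 + 6 + 5 + 8 + 2) / 6 = 30/6 = 5
  x̄ = (6.6667, 5),  deviation x̄ - mu_0 = (6.6667, 5) - (1, 1) = (5.6667, 4).

Step 2 — sample covariance matrix, S[i,j] = (1/(n-1)) · Σ_k (x_{k,i} - mean_i) · (x_{k,j} - mean_j), divisor n-1 = 5:
  S[X,X] = ((0.3333)·(0.3333) + (2.3333)·(2.3333) + (1.3333)·(1.3333) + (2.3333)·(2.3333) + (-3.6667)·(-3.6667) + (-2.6667)·(-2.6667)) / 5 = 33.3333/5 = 6.6667
  S[X,Y] = ((0.3333)·(-1) + (2.3333)·(0) + (1.3333)·(1) + (2.3333)·(0) + (-3.6667)·(3) + (-2.6667)·(-3)) / 5 = -2/5 = -0.4
  S[Y,Y] = ((-1)·(-1) + (0)·(0) + (1)·(1) + (0)·(0) + (3)·(3) + (-3)·(-3)) / 5 = 20/5 = 4
  S = [[6.6667, -0.4],
 [-0.4, 4]].

Step 3 — invert S. det(S) = 6.6667·4 - (-0.4)² = 26.5067.
  S^{-1} = (1/det) · [[d, -b], [-b, a]] = [[0.1509, 0.0151],
 [0.0151, 0.2515]].

Step 4 — quadratic form (x̄ - mu_0)^T · S^{-1} · (x̄ - mu_0):
  S^{-1} · (x̄ - mu_0) = (0.9155, 1.0915),
  (x̄ - mu_0)^T · [...] = (5.6667)·(0.9155) + (4)·(1.0915) = 9.554.

Step 5 — scale by n: T² = 6 · 9.554 = 57.3239.

T² ≈ 57.3239


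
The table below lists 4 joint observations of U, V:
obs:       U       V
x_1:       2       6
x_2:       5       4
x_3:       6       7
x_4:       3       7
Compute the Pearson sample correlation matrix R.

Step 1 — column means:
  mean(U) = (2 + 5 + 6 + 3) / 4 = 16/4 = 4
  mean(V) = (6 + 4 + 7 + 7) / 4 = 24/4 = 6

Step 2 — sample variances and covariances s[i,j] = (1/(n-1)) · Σ_k (x_{k,i} - mean_i) · (x_{k,j} - mean_j), with n-1 = 3:
  s[U,U] = ((-2)·(-2) + (1)·(1) + (2)·(2) + (-1)·(-1)) / 3 = 10/3 = 3.3333
  s[U,V] = ((-2)·(0) + (1)·(-2) + (2)·(1) + (-1)·(1)) / 3 = -1/3 = -0.3333
  s[V,V] = ((0)·(0) + (-2)·(-2) + (1)·(1) + (1)·(1)) / 3 = 6/3 = 2
  Sample standard deviations s_i = √(s[i,i]):
  s(U) = √(3.3333) = 1.8257
  s(V) = √(2) = 1.4142

Step 3 — r_{ij} = s_{ij} / (s_i · s_j):
  r[U,U] = 1 (diagonal).
  r[U,V] = -0.3333 / (1.8257 · 1.4142) = -0.3333 / 2.582 = -0.1291
  r[V,V] = 1 (diagonal).

R is symmetric with unit diagonal. Assembling:

R = [[1, -0.1291],
 [-0.1291, 1]]
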